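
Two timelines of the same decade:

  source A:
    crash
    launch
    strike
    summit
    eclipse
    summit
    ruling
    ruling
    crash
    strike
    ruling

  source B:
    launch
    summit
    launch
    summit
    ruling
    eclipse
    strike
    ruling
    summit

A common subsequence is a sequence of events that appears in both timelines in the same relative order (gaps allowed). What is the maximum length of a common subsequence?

6

One common subsequence of length 6: launch at source A[2]=source B[1], then summit at source A[4]=source B[2], then summit at source A[6]=source B[4], then ruling at source A[7]=source B[5], then strike at source A[10]=source B[7], then ruling at source A[11]=source B[8]. dp[11][9] = 6 confirms this is the maximum.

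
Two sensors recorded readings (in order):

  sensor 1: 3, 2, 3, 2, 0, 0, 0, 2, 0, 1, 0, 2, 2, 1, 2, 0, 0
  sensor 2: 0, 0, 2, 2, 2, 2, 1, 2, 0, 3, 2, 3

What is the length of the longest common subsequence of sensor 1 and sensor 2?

8

Pick 0 [5,1], then 0 [6,2], then 2 [8,4], then 2 [12,5], then 2 [13,6], then 1 [14,7], then 2 [15,8], then 0 [16,9]; all 8 values appear in both, in order. The LCS DP gives dp[17][12] = 8, so this is optimal.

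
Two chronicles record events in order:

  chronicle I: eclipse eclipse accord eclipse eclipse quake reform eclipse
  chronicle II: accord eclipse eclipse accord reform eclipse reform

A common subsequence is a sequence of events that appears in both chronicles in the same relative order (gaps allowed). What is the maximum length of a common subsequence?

5

Taking eclipse [1,2], then eclipse [2,3], then accord [3,4], then eclipse [5,6], then reform [7,7] gives a common subsequence of length 5. dp[8][7] = 5 confirms this is the maximum.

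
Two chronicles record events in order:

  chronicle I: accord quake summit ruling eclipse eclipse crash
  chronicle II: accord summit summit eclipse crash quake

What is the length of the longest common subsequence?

Taking accord [1,1], then summit [3,3], then eclipse [6,4], then crash [7,5] gives a common subsequence of length 4. The LCS DP gives dp[7][6] = 4, so this is optimal.

4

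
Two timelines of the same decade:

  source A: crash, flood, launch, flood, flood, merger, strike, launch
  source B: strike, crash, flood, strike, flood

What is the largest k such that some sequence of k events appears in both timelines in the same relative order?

One common subsequence of length 3: crash [1,2], flood [2,3], flood [5,5]. dp[8][5] = 3 confirms this is the maximum.

3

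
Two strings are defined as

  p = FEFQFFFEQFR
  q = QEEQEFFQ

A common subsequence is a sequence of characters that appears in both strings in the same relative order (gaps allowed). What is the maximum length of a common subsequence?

5

Match E [2,3], Q [4,4], F [6,6], F [7,7], Q [9,8] — 5 characters in the same relative order in both. Since dp[11][8] = 5, nothing longer is possible.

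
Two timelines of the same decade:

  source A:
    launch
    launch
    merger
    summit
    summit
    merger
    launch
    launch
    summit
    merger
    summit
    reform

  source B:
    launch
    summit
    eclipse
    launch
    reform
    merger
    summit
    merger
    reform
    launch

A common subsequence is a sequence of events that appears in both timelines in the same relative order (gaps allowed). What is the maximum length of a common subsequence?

Pick launch [1,1], launch [2,4], merger [3,6], summit [5,7], merger [6,8], launch [8,10]; all 6 events appear in both, in order. The LCS DP gives dp[12][10] = 6, so this is optimal.

6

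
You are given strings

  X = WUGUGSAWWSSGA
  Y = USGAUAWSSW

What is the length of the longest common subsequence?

7

Pick U (X #2, Y #1) → G (X #3, Y #3) → U (X #4, Y #5) → A (X #7, Y #6) → W (X #9, Y #7) → S (X #10, Y #8) → S (X #11, Y #9); all 7 characters appear in both, in order. The LCS DP gives dp[13][10] = 7, so this is optimal.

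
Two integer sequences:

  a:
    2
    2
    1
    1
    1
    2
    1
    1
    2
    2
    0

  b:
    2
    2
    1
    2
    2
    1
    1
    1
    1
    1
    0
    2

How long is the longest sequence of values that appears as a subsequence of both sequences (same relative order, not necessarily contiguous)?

8

Let dp[i][j] be the LCS length of the first i values of a and the first j values of b. dp[i][j] = dp[i-1][j-1]+1 when the i-th and j-th values match, else max(dp[i-1][j], dp[i][j-1]).
    ·  2  2  1  2  2  1  1  1  1  1  0  2
 ·  0  0  0  0  0  0  0  0  0  0  0  0  0
 2  0  1  1  1  1  1  1  1  1  1  1  1  1
 2  0  1  2  2  2  2  2  2  2  2  2  2  2
 1  0  1  2  3  3  3  3  3  3  3  3  3  3
 1  0  1  2  3  3  3  4  4  4  4  4  4  4
 1  0  1  2  3  3  3  4  5  5  5  5  5  5
 2  0  1  2  3  4  4  4  5  5  5  5  5  6
 1  0  1  2  3  4  4  5  5  6  6  6  6  6
 1  0  1  2  3  4  4  5  6  6  7  7  7  7
 2  0  1  2  3  4  5  5  6  6  7  7  7  8
 2  0  1  2  3  4  5  5  6  6  7  7  7  8
 0  0  1  2  3  4  5  5  6  6  7  7  8  8
dp[11][12] = 8. One LCS (by backtracking along matches): 2, 2, 1, 1, 1, 1, 1, 2.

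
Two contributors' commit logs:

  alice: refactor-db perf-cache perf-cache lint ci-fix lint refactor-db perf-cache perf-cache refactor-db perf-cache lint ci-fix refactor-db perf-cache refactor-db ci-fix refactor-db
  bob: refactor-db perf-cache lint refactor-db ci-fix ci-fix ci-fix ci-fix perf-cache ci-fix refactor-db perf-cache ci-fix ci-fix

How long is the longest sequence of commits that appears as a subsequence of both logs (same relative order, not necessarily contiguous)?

9

One common subsequence of length 9: refactor-db (alice #1, bob #1); then perf-cache (alice #3, bob #2); then lint (alice #4, bob #3); then ci-fix (alice #5, bob #8); then perf-cache (alice #8, bob #9); then refactor-db (alice #10, bob #11); then perf-cache (alice #11, bob #12); then ci-fix (alice #13, bob #13); then ci-fix (alice #17, bob #14). dp[18][14] = 9 confirms this is the maximum.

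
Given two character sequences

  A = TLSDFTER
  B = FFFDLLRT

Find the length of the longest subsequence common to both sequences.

Let dp[i][j] be the LCS length of the first i characters of A and the first j characters of B. dp[i][j] = dp[i-1][j-1]+1 when the i-th and j-th characters match, else max(dp[i-1][j], dp[i][j-1]).
    ·  F  F  F  D  L  L  R  T
 ·  0  0  0  0  0  0  0  0  0
 T  0  0  0  0  0  0  0  0  1
 L  0  0  0  0  0  1  1  1  1
 S  0  0  0  0  0  1  1  1  1
 D  0  0  0  0  1  1  1  1  1
 F  0  1  1  1  1  1  1  1  1
 T  0  1  1  1  1  1  1  1  2
 E  0  1  1  1  1  1  1  1  2
 R  0  1  1  1  1  1  1  2  2
dp[8][8] = 2. One LCS (by backtracking along matches): LT.

2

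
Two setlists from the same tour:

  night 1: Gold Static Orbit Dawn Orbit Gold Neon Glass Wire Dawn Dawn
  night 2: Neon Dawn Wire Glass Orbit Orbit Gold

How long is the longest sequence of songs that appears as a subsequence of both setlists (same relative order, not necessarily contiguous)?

Taking Orbit at night 1[3]=night 2[5], Orbit at night 1[5]=night 2[6], Gold at night 1[6]=night 2[7] gives a common subsequence of length 3. dp[11][7] = 3 confirms this is the maximum.

3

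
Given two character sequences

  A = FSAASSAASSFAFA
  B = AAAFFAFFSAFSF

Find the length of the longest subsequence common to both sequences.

7

Taking A (A #3, B #1) → A (A #4, B #2) → A (A #7, B #3) → A (A #8, B #6) → S (A #9, B #9) → S (A #10, B #12) → F (A #13, B #13) gives a common subsequence of length 7. The LCS DP gives dp[14][13] = 7, so this is optimal.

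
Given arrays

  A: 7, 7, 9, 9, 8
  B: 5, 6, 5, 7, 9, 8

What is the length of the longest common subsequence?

3

Taking 7 (A #2, B #4), then 9 (A #4, B #5), then 8 (A #5, B #6) gives a common subsequence of length 3. The LCS DP gives dp[5][6] = 3, so this is optimal.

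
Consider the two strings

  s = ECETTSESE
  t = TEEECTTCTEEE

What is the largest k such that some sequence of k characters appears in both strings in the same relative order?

6

Pick E [1,4] → C [2,5] → T [4,7] → T [5,9] → E [7,11] → E [9,12]; all 6 characters appear in both, in order. Since dp[9][12] = 6, nothing longer is possible.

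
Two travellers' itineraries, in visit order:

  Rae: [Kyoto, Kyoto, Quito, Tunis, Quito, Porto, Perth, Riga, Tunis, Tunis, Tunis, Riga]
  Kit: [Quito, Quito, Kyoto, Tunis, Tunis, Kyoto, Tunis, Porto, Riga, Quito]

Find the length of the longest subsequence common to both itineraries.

Match Quito (Rae #3, Kit #1) → Quito (Rae #5, Kit #2) → Tunis (Rae #9, Kit #4) → Tunis (Rae #10, Kit #5) → Tunis (Rae #11, Kit #7) → Riga (Rae #12, Kit #9) — 6 stops in the same relative order in both. Since dp[12][10] = 6, nothing longer is possible.

6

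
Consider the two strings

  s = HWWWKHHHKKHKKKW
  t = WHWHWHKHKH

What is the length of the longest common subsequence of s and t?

7

Let dp[i][j] be the LCS length of the first i characters of s and the first j characters of t. dp[i][j] = dp[i-1][j-1]+1 when the i-th and j-th characters match, else max(dp[i-1][j], dp[i][j-1]).
    ·  W  H  W  H  W  H  K  H  K  H
 ·  0  0  0  0  0  0  0  0  0  0  0
 H  0  0  1  1  1  1  1  1  1  1  1
 W  0  1  1  2  2  2  2  2  2  2  2
 W  0  1  1  2  2  3  3  3  3  3  3
 W  0  1  1  2  2  3  3  3  3  3  3
 K  0  1  1  2  2  3  3  4  4  4  4
 H  0  1  2  2  3  3  4  4  5  5  5
 H  0  1  2  2  3  3  4  4  5  5  6
 H  0  1  2  2  3  3  4  4  5  5  6
 K  0  1  2  2  3  3  4  5  5  6  6
 K  0  1  2  2  3  3  4  5  5  6  6
 H  0  1  2  2  3  3  4  5  6  6  7
 K  0  1  2  2  3  3  4  5  6  7  7
 K  0  1  2  2  3  3  4  5  6  7  7
 K  0  1  2  2  3  3  4  5  6  7  7
 W  0  1  2  3  3  4  4  5  6  7  7
dp[15][10] = 7. One LCS (by backtracking along matches): HWWKHKH.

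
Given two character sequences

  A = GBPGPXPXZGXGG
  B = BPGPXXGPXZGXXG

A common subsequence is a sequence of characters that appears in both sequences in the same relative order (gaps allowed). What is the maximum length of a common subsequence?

11

Pick B at A[2]=B[1], P at A[3]=B[2], G at A[4]=B[3], P at A[5]=B[4], X at A[6]=B[6], P at A[7]=B[8], X at A[8]=B[9], Z at A[9]=B[10], G at A[10]=B[11], X at A[11]=B[13], G at A[13]=B[14]; all 11 characters appear in both, in order. Since dp[13][14] = 11, nothing longer is possible.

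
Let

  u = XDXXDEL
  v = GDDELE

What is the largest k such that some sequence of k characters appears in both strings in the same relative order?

4

Let dp[i][j] be the LCS length of the first i characters of u and the first j characters of v. dp[i][j] = dp[i-1][j-1]+1 when the i-th and j-th characters match, else max(dp[i-1][j], dp[i][j-1]).
    ·  G  D  D  E  L  E
 ·  0  0  0  0  0  0  0
 X  0  0  0  0  0  0  0
 D  0  0  1  1  1  1  1
 X  0  0  1  1  1  1  1
 X  0  0  1  1  1  1  1
 D  0  0  1  2  2  2  2
 E  0  0  1  2  3  3  3
 L  0  0  1  2  3  4  4
dp[7][6] = 4. One LCS (by backtracking along matches): DDEL.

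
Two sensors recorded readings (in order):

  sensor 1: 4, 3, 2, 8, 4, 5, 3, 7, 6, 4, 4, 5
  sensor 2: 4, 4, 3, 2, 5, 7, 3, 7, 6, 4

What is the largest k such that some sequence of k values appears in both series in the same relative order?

Match 4 at sensor 1[1]=sensor 2[2] → 3 at sensor 1[2]=sensor 2[3] → 2 at sensor 1[3]=sensor 2[4] → 5 at sensor 1[6]=sensor 2[5] → 3 at sensor 1[7]=sensor 2[7] → 7 at sensor 1[8]=sensor 2[8] → 6 at sensor 1[9]=sensor 2[9] → 4 at sensor 1[11]=sensor 2[10] — 8 values in the same relative order in both. dp[12][10] = 8 confirms this is the maximum.

8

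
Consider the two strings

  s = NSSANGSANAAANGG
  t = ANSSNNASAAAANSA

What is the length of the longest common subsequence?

Taking N [1,2], then S [2,3], then S [3,4], then A [4,7], then S [7,8], then A [8,9], then A [10,10], then A [11,11], then A [12,12], then N [13,13] gives a common subsequence of length 10. The LCS DP gives dp[15][15] = 10, so this is optimal.

10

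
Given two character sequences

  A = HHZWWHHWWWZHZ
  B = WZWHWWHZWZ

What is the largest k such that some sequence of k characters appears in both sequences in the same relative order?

Taking Z [3,2], then W [5,3], then H [7,4], then W [8,5], then W [9,6], then W [10,9], then Z [13,10] gives a common subsequence of length 7. Since dp[13][10] = 7, nothing longer is possible.

7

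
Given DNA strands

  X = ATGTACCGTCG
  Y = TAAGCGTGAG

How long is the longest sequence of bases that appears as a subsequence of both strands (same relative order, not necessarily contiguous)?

6

Pick A (X #1, Y #3); then G (X #3, Y #4); then C (X #7, Y #5); then G (X #8, Y #6); then T (X #9, Y #7); then G (X #11, Y #10); all 6 bases appear in both, in order. The LCS DP gives dp[11][10] = 6, so this is optimal.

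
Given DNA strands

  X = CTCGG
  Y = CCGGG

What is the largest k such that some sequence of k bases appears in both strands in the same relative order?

4

Taking C (X #1, Y #1); then C (X #3, Y #2); then G (X #4, Y #4); then G (X #5, Y #5) gives a common subsequence of length 4. Since dp[5][5] = 4, nothing longer is possible.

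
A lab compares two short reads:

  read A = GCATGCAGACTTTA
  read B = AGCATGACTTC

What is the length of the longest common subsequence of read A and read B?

Pick G [1,2], then C [2,3], then A [3,4], then T [4,5], then G [8,6], then A [9,7], then C [10,8], then T [11,9], then T [12,10]; all 9 bases appear in both, in order, and the DP table's final entry dp[14][11] is also 9, so no common subsequence is longer.

9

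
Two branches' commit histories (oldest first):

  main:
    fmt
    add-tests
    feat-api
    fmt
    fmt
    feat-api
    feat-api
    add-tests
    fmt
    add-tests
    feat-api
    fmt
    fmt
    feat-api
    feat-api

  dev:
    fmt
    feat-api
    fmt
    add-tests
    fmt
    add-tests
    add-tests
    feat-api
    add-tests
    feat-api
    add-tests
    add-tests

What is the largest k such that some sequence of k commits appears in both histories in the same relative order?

One common subsequence of length 8: fmt (main #1, dev #1); then feat-api (main #3, dev #2); then fmt (main #4, dev #3); then fmt (main #5, dev #5); then feat-api (main #6, dev #8); then feat-api (main #7, dev #10); then add-tests (main #8, dev #11); then add-tests (main #10, dev #12). dp[15][12] = 8 confirms this is the maximum.

8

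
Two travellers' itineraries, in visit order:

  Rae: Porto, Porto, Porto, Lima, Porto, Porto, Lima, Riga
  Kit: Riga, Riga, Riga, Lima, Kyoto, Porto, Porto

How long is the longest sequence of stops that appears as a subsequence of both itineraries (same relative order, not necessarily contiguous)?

One common subsequence of length 3: Lima [4,4], then Porto [5,6], then Porto [6,7]. The LCS DP gives dp[8][7] = 3, so this is optimal.

3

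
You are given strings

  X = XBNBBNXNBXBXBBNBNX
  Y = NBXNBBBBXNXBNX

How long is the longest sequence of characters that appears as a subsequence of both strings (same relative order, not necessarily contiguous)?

Pick N [3,1]; then B [5,2]; then X [7,3]; then N [8,4]; then B [9,5]; then B [11,6]; then B [13,7]; then B [14,8]; then N [15,10]; then B [16,12]; then N [17,13]; then X [18,14]; all 12 characters appear in both, in order, and the DP table's final entry dp[18][14] is also 12, so no common subsequence is longer.

12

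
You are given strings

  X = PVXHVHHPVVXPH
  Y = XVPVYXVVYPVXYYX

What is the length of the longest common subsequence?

7

Pick P [1,3]; then V [2,4]; then X [3,6]; then V [5,8]; then P [8,10]; then V [9,11]; then X [11,15]; all 7 characters appear in both, in order. dp[13][15] = 7 confirms this is the maximum.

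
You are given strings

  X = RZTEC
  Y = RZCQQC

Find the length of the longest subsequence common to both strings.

3

Let dp[i][j] be the LCS length of the first i characters of X and the first j characters of Y. dp[i][j] = dp[i-1][j-1]+1 when the i-th and j-th characters match, else max(dp[i-1][j], dp[i][j-1]).
    ·  R  Z  C  Q  Q  C
 ·  0  0  0  0  0  0  0
 R  0  1  1  1  1  1  1
 Z  0  1  2  2  2  2  2
 T  0  1  2  2  2  2  2
 E  0  1  2  2  2  2  2
 C  0  1  2  3  3  3  3
dp[5][6] = 3. One LCS (by backtracking along matches): RZC.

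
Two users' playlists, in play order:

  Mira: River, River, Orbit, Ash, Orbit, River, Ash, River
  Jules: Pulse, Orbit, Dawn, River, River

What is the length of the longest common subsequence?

Match Orbit at Mira[3]=Jules[2] → River at Mira[6]=Jules[4] → River at Mira[8]=Jules[5] — 3 songs in the same relative order in both. Since dp[8][5] = 3, nothing longer is possible.

3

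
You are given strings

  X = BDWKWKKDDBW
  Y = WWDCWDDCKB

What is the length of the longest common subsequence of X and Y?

5

One common subsequence of length 5: D at X[2]=Y[3], then W at X[5]=Y[5], then D at X[8]=Y[6], then D at X[9]=Y[7], then B at X[10]=Y[10]. Since dp[11][10] = 5, nothing longer is possible.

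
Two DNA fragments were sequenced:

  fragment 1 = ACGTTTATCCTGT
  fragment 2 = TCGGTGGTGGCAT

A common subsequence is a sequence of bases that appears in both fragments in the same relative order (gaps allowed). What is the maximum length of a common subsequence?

Taking C (fragment 1 #2, fragment 2 #2), G (fragment 1 #3, fragment 2 #4), T (fragment 1 #4, fragment 2 #5), T (fragment 1 #5, fragment 2 #8), A (fragment 1 #7, fragment 2 #12), T (fragment 1 #13, fragment 2 #13) gives a common subsequence of length 6, and the DP table's final entry dp[13][13] is also 6, so no common subsequence is longer.

6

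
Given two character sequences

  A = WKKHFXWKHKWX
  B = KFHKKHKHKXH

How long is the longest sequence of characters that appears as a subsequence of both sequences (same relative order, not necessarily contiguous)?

Let dp[i][j] be the LCS length of the first i characters of A and the first j characters of B. dp[i][j] = dp[i-1][j-1]+1 when the i-th and j-th characters match, else max(dp[i-1][j], dp[i][j-1]).
    ·  K  F  H  K  K  H  K  H  K  X  H
 ·  0  0  0  0  0  0  0  0  0  0  0  0
 W  0  0  0  0  0  0  0  0  0  0  0  0
 K  0  1  1  1  1  1  1  1  1  1  1  1
 K  0  1  1  1  2  2  2  2  2  2  2  2
 H  0  1  1  2  2  2  3  3  3  3  3  3
 F  0  1  2  2  2  2  3  3  3  3  3  3
 X  0  1  2  2  2  2  3  3  3  3  4  4
 W  0  1  2  2  2  2  3  3  3  3  4  4
 K  0  1  2  2  3  3  3  4  4  4  4  4
 H  0  1  2  3  3  3  4  4  5  5  5  5
 K  0  1  2  3  4  4  4  5  5  6  6  6
 W  0  1  2  3  4  4  4  5  5  6  6  6
 X  0  1  2  3  4  4  4  5  5  6  7  7
dp[12][11] = 7. One LCS (by backtracking along matches): KKHKHKX.

7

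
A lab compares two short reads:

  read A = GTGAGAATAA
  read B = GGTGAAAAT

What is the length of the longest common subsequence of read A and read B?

Let dp[i][j] be the LCS length of the first i bases of read A and the first j bases of read B. dp[i][j] = dp[i-1][j-1]+1 when the i-th and j-th bases match, else max(dp[i-1][j], dp[i][j-1]).
    ·  G  G  T  G  A  A  A  A  T
 ·  0  0  0  0  0  0  0  0  0  0
 G  0  1  1  1  1  1  1  1  1  1
 T  0  1  1  2  2  2  2  2  2  2
 G  0  1  2  2  3  3  3  3  3  3
 A  0  1  2  2  3  4  4  4  4  4
 G  0  1  2  2  3  4  4  4  4  4
 A  0  1  2  2  3  4  5  5  5  5
 A  0  1  2  2  3  4  5  6  6  6
 T  0  1  2  3  3  4  5  6  6  7
 A  0  1  2  3  3  4  5  6  7  7
 A  0  1  2  3  3  4  5  6  7  7
dp[10][9] = 7. One LCS (by backtracking along matches): GTGAAAT.

7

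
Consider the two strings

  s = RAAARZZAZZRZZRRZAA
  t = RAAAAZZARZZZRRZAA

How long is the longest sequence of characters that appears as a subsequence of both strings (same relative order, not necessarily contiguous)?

Pick R (s #1, t #1), A (s #2, t #3), A (s #3, t #4), A (s #4, t #5), Z (s #6, t #6), Z (s #7, t #7), A (s #8, t #8), Z (s #10, t #10), Z (s #12, t #11), Z (s #13, t #12), R (s #14, t #13), R (s #15, t #14), Z (s #16, t #15), A (s #17, t #16), A (s #18, t #17); all 15 characters appear in both, in order. The LCS DP gives dp[18][17] = 15, so this is optimal.

15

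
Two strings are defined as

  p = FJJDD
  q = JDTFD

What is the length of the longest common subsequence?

3

Match J [3,1] → D [4,2] → D [5,5] — 3 characters in the same relative order in both. dp[5][5] = 3 confirms this is the maximum.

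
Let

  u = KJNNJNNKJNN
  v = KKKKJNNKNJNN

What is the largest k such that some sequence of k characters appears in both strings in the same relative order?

Let dp[i][j] be the LCS length of the first i characters of u and the first j characters of v. dp[i][j] = dp[i-1][j-1]+1 when the i-th and j-th characters match, else max(dp[i-1][j], dp[i][j-1]).
    ·  K  K  K  K  J  N  N  K  N  J  N  N
 ·  0  0  0  0  0  0  0  0  0  0  0  0  0
 K  0  1  1  1  1  1  1  1  1  1  1  1  1
 J  0  1  1  1  1  2  2  2  2  2  2  2  2
 N  0  1  1  1  1  2  3  3  3  3  3  3  3
 N  0  1  1  1  1  2  3  4  4  4  4  4  4
 J  0  1  1  1  1  2  3  4  4  4  5  5  5
 N  0  1  1  1  1  2  3  4  4  5  5  6  6
 N  0  1  1  1  1  2  3  4  4  5  5  6  7
 K  0  1  2  2  2  2  3  4  5  5  5  6  7
 J  0  1  2  2  2  3  3  4  5  5  6  6  7
 N  0  1  2  2  2  3  4  4  5  6  6  7  7
 N  0  1  2  2  2  3  4  5  5  6  6  7  8
dp[11][12] = 8. One LCS (by backtracking along matches): KJNNNJNN.

8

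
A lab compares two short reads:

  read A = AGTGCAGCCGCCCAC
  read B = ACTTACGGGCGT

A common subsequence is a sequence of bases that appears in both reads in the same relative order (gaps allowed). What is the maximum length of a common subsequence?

6

Taking A (read A #1, read B #5), then G (read A #2, read B #7), then G (read A #4, read B #8), then G (read A #7, read B #9), then C (read A #9, read B #10), then G (read A #10, read B #11) gives a common subsequence of length 6. The LCS DP gives dp[15][12] = 6, so this is optimal.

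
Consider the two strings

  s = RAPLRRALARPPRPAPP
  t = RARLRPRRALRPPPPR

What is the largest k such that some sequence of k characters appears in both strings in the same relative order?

One common subsequence of length 12: R [1,1], A [2,2], P [3,6], R [5,7], R [6,8], A [7,9], L [8,10], R [10,11], P [11,12], P [12,13], P [14,14], P [16,15]. dp[17][16] = 12 confirms this is the maximum.

12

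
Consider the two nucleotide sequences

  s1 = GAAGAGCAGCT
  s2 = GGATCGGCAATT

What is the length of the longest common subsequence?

Let dp[i][j] be the LCS length of the first i bases of s1 and the first j bases of s2. dp[i][j] = dp[i-1][j-1]+1 when the i-th and j-th bases match, else max(dp[i-1][j], dp[i][j-1]).
    ·  G  G  A  T  C  G  G  C  A  A  T  T
 ·  0  0  0  0  0  0  0  0  0  0  0  0  0
 G  0  1  1  1  1  1  1  1  1  1  1  1  1
 A  0  1  1  2  2  2  2  2  2  2  2  2  2
 A  0  1  1  2  2  2  2  2  2  3  3  3  3
 G  0  1  2  2  2  2  3  3  3  3  3  3  3
 A  0  1  2  3  3  3  3  3  3  4  4  4  4
 G  0  1  2  3  3  3  4  4  4  4  4  4  4
 C  0  1  2  3  3  4  4  4  5  5  5  5  5
 A  0  1  2  3  3  4  4  4  5  6  6  6  6
 G  0  1  2  3  3  4  5  5  5  6  6  6  6
 C  0  1  2  3  3  4  5  5  6  6  6  6  6
 T  0  1  2  3  4  4  5  5  6  6  6  7  7
dp[11][12] = 7. One LCS (by backtracking along matches): GAGGCAT.

7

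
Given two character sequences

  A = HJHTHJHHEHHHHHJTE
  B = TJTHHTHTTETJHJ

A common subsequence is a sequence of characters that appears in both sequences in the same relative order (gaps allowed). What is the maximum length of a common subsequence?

8

Match J (A #2, B #2), T (A #4, B #3), H (A #5, B #4), H (A #7, B #5), H (A #8, B #7), E (A #9, B #10), H (A #14, B #13), J (A #15, B #14) — 8 characters in the same relative order in both. dp[17][14] = 8 confirms this is the maximum.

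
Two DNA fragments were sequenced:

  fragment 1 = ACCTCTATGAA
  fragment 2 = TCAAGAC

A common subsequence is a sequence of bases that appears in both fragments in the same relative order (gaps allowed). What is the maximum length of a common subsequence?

5

Let dp[i][j] be the LCS length of the first i bases of fragment 1 and the first j bases of fragment 2. dp[i][j] = dp[i-1][j-1]+1 when the i-th and j-th bases match, else max(dp[i-1][j], dp[i][j-1]).
    ·  T  C  A  A  G  A  C
 ·  0  0  0  0  0  0  0  0
 A  0  0  0  1  1  1  1  1
 C  0  0  1  1  1  1  1  2
 C  0  0  1  1  1  1  1  2
 T  0  1  1  1  1  1  1  2
 C  0  1  2  2  2  2  2  2
 T  0  1  2  2  2  2  2  2
 A  0  1  2  3  3  3  3  3
 T  0  1  2  3  3  3  3  3
 G  0  1  2  3  3  4  4  4
 A  0  1  2  3  4  4  5  5
 A  0  1  2  3  4  4  5  5
dp[11][7] = 5. One LCS (by backtracking along matches): TCAGA.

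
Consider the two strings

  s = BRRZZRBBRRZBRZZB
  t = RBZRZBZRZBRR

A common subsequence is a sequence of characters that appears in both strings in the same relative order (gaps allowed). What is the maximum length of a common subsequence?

8

Taking B at s[1]=t[2] → R at s[3]=t[4] → Z at s[4]=t[5] → Z at s[5]=t[7] → R at s[6]=t[8] → B at s[8]=t[10] → R at s[10]=t[11] → R at s[13]=t[12] gives a common subsequence of length 8. Since dp[16][12] = 8, nothing longer is possible.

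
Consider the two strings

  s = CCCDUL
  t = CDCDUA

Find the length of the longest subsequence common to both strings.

4

Let dp[i][j] be the LCS length of the first i characters of s and the first j characters of t. dp[i][j] = dp[i-1][j-1]+1 when the i-th and j-th characters match, else max(dp[i-1][j], dp[i][j-1]).
    ·  C  D  C  D  U  A
 ·  0  0  0  0  0  0  0
 C  0  1  1  1  1  1  1
 C  0  1  1  2  2  2  2
 C  0  1  1  2  2  2  2
 D  0  1  2  2  3  3  3
 U  0  1  2  2  3  4  4
 L  0  1  2  2  3  4  4
dp[6][6] = 4. One LCS (by backtracking along matches): CCDU.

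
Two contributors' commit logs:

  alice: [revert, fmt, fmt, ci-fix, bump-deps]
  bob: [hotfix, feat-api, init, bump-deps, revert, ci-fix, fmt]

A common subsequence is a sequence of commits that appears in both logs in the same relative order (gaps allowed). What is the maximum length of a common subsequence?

2

Taking revert [1,5] → fmt [3,7] gives a common subsequence of length 2. The LCS DP gives dp[5][7] = 2, so this is optimal.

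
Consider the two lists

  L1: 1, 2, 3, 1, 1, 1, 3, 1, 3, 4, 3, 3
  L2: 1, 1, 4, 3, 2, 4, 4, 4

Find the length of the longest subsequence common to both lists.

Let dp[i][j] be the LCS length of the first i values of L1 and the first j values of L2. dp[i][j] = dp[i-1][j-1]+1 when the i-th and j-th values match, else max(dp[i-1][j], dp[i][j-1]).
    ·  1  1  4  3  2  4  4  4
 ·  0  0  0  0  0  0  0  0  0
 1  0  1  1  1  1  1  1  1  1
 2  0  1  1  1  1  2  2  2  2
 3  0  1  1  1  2  2  2  2  2
 1  0  1  2  2  2  2  2  2  2
 1  0  1  2  2  2  2  2  2  2
 1  0  1  2  2  2  2  2  2  2
 3  0  1  2  2  3  3  3  3  3
 1  0  1  2  2  3  3  3  3  3
 3  0  1  2  2  3  3  3  3  3
 4  0  1  2  3  3  3  4  4  4
 3  0  1  2  3  4  4  4  4  4
 3  0  1  2  3  4  4  4  4  4
dp[12][8] = 4. One LCS (by backtracking along matches): 1, 1, 3, 4.

4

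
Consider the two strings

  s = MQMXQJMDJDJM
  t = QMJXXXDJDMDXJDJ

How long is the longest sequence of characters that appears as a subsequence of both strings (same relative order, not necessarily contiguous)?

9

Match Q [2,1] → M [3,2] → X [4,6] → J [6,8] → M [7,10] → D [8,11] → J [9,13] → D [10,14] → J [11,15] — 9 characters in the same relative order in both, and the DP table's final entry dp[12][15] is also 9, so no common subsequence is longer.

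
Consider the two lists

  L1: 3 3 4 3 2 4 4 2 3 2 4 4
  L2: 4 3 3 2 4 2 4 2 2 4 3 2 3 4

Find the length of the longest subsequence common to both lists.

One common subsequence of length 9: 3 (L1 #1, L2 #2), then 3 (L1 #2, L2 #3), then 4 (L1 #3, L2 #5), then 2 (L1 #5, L2 #6), then 4 (L1 #6, L2 #7), then 4 (L1 #7, L2 #10), then 2 (L1 #8, L2 #12), then 3 (L1 #9, L2 #13), then 4 (L1 #12, L2 #14). dp[12][14] = 9 confirms this is the maximum.

9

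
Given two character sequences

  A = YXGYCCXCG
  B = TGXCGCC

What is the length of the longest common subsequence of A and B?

Let dp[i][j] be the LCS length of the first i characters of A and the first j characters of B. dp[i][j] = dp[i-1][j-1]+1 when the i-th and j-th characters match, else max(dp[i-1][j], dp[i][j-1]).
    ·  T  G  X  C  G  C  C
 ·  0  0  0  0  0  0  0  0
 Y  0  0  0  0  0  0  0  0
 X  0  0  0  1  1  1  1  1
 G  0  0  1  1  1  2  2  2
 Y  0  0  1  1  1  2  2  2
 C  0  0  1  1  2  2  3  3
 C  0  0  1  1  2  2  3  4
 X  0  0  1  2  2  2  3  4
 C  0  0  1  2  3  3  3  4
 G  0  0  1  2  3  4  4  4
dp[9][7] = 4. One LCS (by backtracking along matches): XGCC.

4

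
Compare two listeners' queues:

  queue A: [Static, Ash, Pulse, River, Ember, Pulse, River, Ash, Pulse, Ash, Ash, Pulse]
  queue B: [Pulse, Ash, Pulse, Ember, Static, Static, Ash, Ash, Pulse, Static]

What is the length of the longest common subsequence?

6

Match Ash at queue A[2]=queue B[2], Pulse at queue A[3]=queue B[3], Ember at queue A[5]=queue B[4], Ash at queue A[10]=queue B[7], Ash at queue A[11]=queue B[8], Pulse at queue A[12]=queue B[9] — 6 songs in the same relative order in both. dp[12][10] = 6 confirms this is the maximum.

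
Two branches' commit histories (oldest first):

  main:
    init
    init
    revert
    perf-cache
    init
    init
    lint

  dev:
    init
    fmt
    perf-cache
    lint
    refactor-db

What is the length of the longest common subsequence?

Taking init [1,1], perf-cache [4,3], lint [7,4] gives a common subsequence of length 3. Since dp[7][5] = 3, nothing longer is possible.

3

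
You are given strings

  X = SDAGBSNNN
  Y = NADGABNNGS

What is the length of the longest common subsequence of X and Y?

Let dp[i][j] be the LCS length of the first i characters of X and the first j characters of Y. dp[i][j] = dp[i-1][j-1]+1 when the i-th and j-th characters match, else max(dp[i-1][j], dp[i][j-1]).
    ·  N  A  D  G  A  B  N  N  G  S
 ·  0  0  0  0  0  0  0  0  0  0  0
 S  0  0  0  0  0  0  0  0  0  0  1
 D  0  0  0  1  1  1  1  1  1  1  1
 A  0  0  1  1  1  2  2  2  2  2  2
 G  0  0  1  1  2  2  2  2  2  3  3
 B  0  0  1  1  2  2  3  3  3  3  3
 S  0  0  1  1  2  2  3  3  3  3  4
 N  0  1  1  1  2  2  3  4  4  4  4
 N  0  1  1  1  2  2  3  4  5  5  5
 N  0  1  1  1  2  2  3  4  5  5  5
dp[9][10] = 5. One LCS (by backtracking along matches): DABNN.

5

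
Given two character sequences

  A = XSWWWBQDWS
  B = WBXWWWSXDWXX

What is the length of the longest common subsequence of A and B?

6

Let dp[i][j] be the LCS length of the first i characters of A and the first j characters of B. dp[i][j] = dp[i-1][j-1]+1 when the i-th and j-th characters match, else max(dp[i-1][j], dp[i][j-1]).
    ·  W  B  X  W  W  W  S  X  D  W  X  X
 ·  0  0  0  0  0  0  0  0  0  0  0  0  0
 X  0  0  0  1  1  1  1  1  1  1  1  1  1
 S  0  0  0  1  1  1  1  2  2  2  2  2  2
 W  0  1  1  1  2  2  2  2  2  2  3  3  3
 W  0  1  1  1  2  3  3  3  3  3  3  3  3
 W  0  1  1  1  2  3  4  4  4  4  4  4  4
 B  0  1  2  2  2  3  4  4  4  4  4  4  4
 Q  0  1  2  2  2  3  4  4  4  4  4  4  4
 D  0  1  2  2  2  3  4  4  4  5  5  5  5
 W  0  1  2  2  3  3  4  4  4  5  6  6  6
 S  0  1  2  2  3  3  4  5  5  5  6  6  6
dp[10][12] = 6. One LCS (by backtracking along matches): XWWWDW.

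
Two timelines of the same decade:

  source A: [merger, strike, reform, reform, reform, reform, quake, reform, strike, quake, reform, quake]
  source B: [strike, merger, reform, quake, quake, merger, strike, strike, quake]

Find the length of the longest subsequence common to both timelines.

5

Taking merger (source A #1, source B #2); then reform (source A #3, source B #3); then quake (source A #7, source B #5); then strike (source A #9, source B #8); then quake (source A #12, source B #9) gives a common subsequence of length 5. The LCS DP gives dp[12][9] = 5, so this is optimal.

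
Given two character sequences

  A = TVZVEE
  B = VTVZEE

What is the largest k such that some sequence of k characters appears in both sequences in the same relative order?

5

Let dp[i][j] be the LCS length of the first i characters of A and the first j characters of B. dp[i][j] = dp[i-1][j-1]+1 when the i-th and j-th characters match, else max(dp[i-1][j], dp[i][j-1]).
    ·  V  T  V  Z  E  E
 ·  0  0  0  0  0  0  0
 T  0  0  1  1  1  1  1
 V  0  1  1  2  2  2  2
 Z  0  1  1  2  3  3  3
 V  0  1  1  2  3  3  3
 E  0  1  1  2  3  4  4
 E  0  1  1  2  3  4  5
dp[6][6] = 5. One LCS (by backtracking along matches): TVZEE.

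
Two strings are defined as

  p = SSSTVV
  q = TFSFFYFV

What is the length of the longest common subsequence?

2

Match S (p #1, q #3); then V (p #6, q #8) — 2 characters in the same relative order in both, and the DP table's final entry dp[6][8] is also 2, so no common subsequence is longer.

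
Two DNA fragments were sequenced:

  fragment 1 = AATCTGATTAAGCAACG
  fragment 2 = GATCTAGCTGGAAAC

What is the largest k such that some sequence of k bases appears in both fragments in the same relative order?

Match A (fragment 1 #2, fragment 2 #2), T (fragment 1 #3, fragment 2 #3), C (fragment 1 #4, fragment 2 #4), T (fragment 1 #5, fragment 2 #5), G (fragment 1 #6, fragment 2 #7), T (fragment 1 #8, fragment 2 #9), A (fragment 1 #11, fragment 2 #12), A (fragment 1 #14, fragment 2 #13), A (fragment 1 #15, fragment 2 #14), C (fragment 1 #16, fragment 2 #15) — 10 bases in the same relative order in both. dp[17][15] = 10 confirms this is the maximum.

10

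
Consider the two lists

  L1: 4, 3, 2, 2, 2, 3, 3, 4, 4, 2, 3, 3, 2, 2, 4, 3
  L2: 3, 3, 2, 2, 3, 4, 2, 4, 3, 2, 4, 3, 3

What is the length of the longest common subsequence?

10

Match 3 (L1 #2, L2 #2), then 2 (L1 #4, L2 #3), then 2 (L1 #5, L2 #4), then 3 (L1 #7, L2 #5), then 4 (L1 #8, L2 #6), then 4 (L1 #9, L2 #8), then 3 (L1 #12, L2 #9), then 2 (L1 #14, L2 #10), then 4 (L1 #15, L2 #11), then 3 (L1 #16, L2 #13) — 10 values in the same relative order in both. dp[16][13] = 10 confirms this is the maximum.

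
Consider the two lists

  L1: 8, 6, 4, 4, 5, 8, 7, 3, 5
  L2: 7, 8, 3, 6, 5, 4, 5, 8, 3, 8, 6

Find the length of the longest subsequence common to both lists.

One common subsequence of length 6: 8 [1,2], then 6 [2,4], then 4 [4,6], then 5 [5,7], then 8 [6,8], then 3 [8,9]. dp[9][11] = 6 confirms this is the maximum.

6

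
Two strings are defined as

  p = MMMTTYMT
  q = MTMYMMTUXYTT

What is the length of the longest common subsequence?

6

Taking M (p #1, q #3); then M (p #2, q #5); then M (p #3, q #6); then T (p #4, q #7); then T (p #5, q #11); then T (p #8, q #12) gives a common subsequence of length 6. Since dp[8][12] = 6, nothing longer is possible.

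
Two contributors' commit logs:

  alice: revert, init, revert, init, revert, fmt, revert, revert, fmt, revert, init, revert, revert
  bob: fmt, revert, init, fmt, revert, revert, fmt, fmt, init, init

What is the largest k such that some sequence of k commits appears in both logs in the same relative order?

7

Pick revert (alice #1, bob #2), init (alice #2, bob #3), revert (alice #3, bob #5), revert (alice #5, bob #6), fmt (alice #6, bob #7), fmt (alice #9, bob #8), init (alice #11, bob #10); all 7 commits appear in both, in order. Since dp[13][10] = 7, nothing longer is possible.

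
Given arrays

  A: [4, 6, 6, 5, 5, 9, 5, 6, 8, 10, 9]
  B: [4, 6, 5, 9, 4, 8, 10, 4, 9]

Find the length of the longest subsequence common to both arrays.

Match 4 [1,1]; then 6 [3,2]; then 5 [5,3]; then 9 [6,4]; then 8 [9,6]; then 10 [10,7]; then 9 [11,9] — 7 values in the same relative order in both. dp[11][9] = 7 confirms this is the maximum.

7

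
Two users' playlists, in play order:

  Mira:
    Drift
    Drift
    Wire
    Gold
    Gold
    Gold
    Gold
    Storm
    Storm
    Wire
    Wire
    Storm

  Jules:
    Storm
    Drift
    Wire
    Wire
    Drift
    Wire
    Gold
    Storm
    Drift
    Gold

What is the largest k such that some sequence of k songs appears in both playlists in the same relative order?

Pick Drift (Mira #1, Jules #2); then Drift (Mira #2, Jules #5); then Wire (Mira #3, Jules #6); then Gold (Mira #4, Jules #7); then Gold (Mira #7, Jules #10); all 5 songs appear in both, in order. dp[12][10] = 5 confirms this is the maximum.

5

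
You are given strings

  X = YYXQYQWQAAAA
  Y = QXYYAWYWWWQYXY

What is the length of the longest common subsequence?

Taking Y [1,3]; then Y [2,4]; then Y [5,7]; then W [7,10]; then Q [8,11] gives a common subsequence of length 5. dp[12][14] = 5 confirms this is the maximum.

5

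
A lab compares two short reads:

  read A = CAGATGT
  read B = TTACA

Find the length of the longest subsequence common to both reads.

Pick C (read A #1, read B #4), A (read A #4, read B #5); all 2 bases appear in both, in order. The LCS DP gives dp[7][5] = 2, so this is optimal.

2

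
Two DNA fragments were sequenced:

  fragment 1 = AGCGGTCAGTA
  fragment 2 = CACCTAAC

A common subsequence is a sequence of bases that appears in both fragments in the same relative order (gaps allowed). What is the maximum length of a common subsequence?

Let dp[i][j] be the LCS length of the first i bases of fragment 1 and the first j bases of fragment 2. dp[i][j] = dp[i-1][j-1]+1 when the i-th and j-th bases match, else max(dp[i-1][j], dp[i][j-1]).
    ·  C  A  C  C  T  A  A  C
 ·  0  0  0  0  0  0  0  0  0
 A  0  0  1  1  1  1  1  1  1
 G  0  0  1  1  1  1  1  1  1
 C  0  1  1  2  2  2  2  2  2
 G  0  1  1  2  2  2  2  2  2
 G  0  1  1  2  2  2  2  2  2
 T  0  1  1  2  2  3  3  3  3
 C  0  1  1  2  3  3  3  3  4
 A  0  1  2  2  3  3  4  4  4
 G  0  1  2  2  3  3  4  4  4
 T  0  1  2  2  3  4  4  4  4
 A  0  1  2  2  3  4  5  5  5
dp[11][8] = 5. One LCS (by backtracking along matches): ACTAA.

5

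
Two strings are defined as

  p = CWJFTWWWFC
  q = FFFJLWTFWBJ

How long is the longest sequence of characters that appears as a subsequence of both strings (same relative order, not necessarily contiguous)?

3

Match W at p[2]=q[6]; then F at p[4]=q[8]; then W at p[6]=q[9] — 3 characters in the same relative order in both. dp[10][11] = 3 confirms this is the maximum.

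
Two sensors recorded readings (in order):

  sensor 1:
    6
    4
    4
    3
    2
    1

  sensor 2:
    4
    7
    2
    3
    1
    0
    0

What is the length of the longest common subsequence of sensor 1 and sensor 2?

Let dp[i][j] be the LCS length of the first i values of sensor 1 and the first j values of sensor 2. dp[i][j] = dp[i-1][j-1]+1 when the i-th and j-th values match, else max(dp[i-1][j], dp[i][j-1]).
    ·  4  7  2  3  1  0  0
 ·  0  0  0  0  0  0  0  0
 6  0  0  0  0  0  0  0  0
 4  0  1  1  1  1  1  1  1
 4  0  1  1  1  1  1  1  1
 3  0  1  1  1  2  2  2  2
 2  0  1  1  2  2  2  2  2
 1  0  1  1  2  2  3  3  3
dp[6][7] = 3. One LCS (by backtracking along matches): 4, 3, 1.

3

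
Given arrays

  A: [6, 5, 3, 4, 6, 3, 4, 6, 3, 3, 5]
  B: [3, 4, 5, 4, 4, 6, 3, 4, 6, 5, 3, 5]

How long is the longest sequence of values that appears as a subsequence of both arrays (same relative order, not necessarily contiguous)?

Pick 5 at A[2]=B[3] → 4 at A[4]=B[5] → 6 at A[5]=B[6] → 3 at A[6]=B[7] → 4 at A[7]=B[8] → 6 at A[8]=B[9] → 3 at A[10]=B[11] → 5 at A[11]=B[12]; all 8 values appear in both, in order. The LCS DP gives dp[11][12] = 8, so this is optimal.

8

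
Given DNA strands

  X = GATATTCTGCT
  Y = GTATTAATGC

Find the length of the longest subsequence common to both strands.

Taking G [1,1], then T [3,2], then A [4,3], then T [5,4], then T [6,5], then T [8,8], then G [9,9], then C [10,10] gives a common subsequence of length 8, and the DP table's final entry dp[11][10] is also 8, so no common subsequence is longer.

8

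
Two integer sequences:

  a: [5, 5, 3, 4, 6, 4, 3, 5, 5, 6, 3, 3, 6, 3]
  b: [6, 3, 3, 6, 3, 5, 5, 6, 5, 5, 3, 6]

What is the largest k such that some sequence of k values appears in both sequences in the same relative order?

Pick 3 [3,3], 6 [5,4], 3 [7,5], 5 [8,6], 5 [9,7], 6 [10,8], 3 [12,11], 6 [13,12]; all 8 values appear in both, in order. The LCS DP gives dp[14][12] = 8, so this is optimal.

8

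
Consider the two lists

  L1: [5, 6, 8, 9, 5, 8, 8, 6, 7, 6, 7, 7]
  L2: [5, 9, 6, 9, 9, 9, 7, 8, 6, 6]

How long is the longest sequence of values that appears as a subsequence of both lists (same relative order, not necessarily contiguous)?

Taking 5 at L1[1]=L2[1] → 6 at L1[2]=L2[3] → 9 at L1[4]=L2[6] → 8 at L1[7]=L2[8] → 6 at L1[8]=L2[9] → 6 at L1[10]=L2[10] gives a common subsequence of length 6. dp[12][10] = 6 confirms this is the maximum.

6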